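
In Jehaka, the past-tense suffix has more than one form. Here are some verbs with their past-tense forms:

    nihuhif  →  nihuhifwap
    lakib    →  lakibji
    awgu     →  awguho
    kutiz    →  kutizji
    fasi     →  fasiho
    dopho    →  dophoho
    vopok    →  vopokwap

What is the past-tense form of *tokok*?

Looking at the final sound of each stem: -wap when the stem ends in a voiceless consonant (*nihuhif*, *vopok*); -ji when the stem ends in a voiced consonant (*lakib*, *kutiz*); -ho when the stem ends in a vowel (*awgu*, *fasi*, *dopho*).
*tokok* — final sound /k/ (a voiceless consonant) → -wap → *tokokwap*.

tokokwap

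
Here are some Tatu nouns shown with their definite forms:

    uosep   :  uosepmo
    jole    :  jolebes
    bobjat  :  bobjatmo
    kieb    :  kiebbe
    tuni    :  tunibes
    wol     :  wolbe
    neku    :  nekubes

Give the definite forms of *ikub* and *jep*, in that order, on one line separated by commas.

The alternation tracks the final sound of the stem — -mo when the stem ends in a voiceless consonant (*uosep*, *bobjat*); -be when the stem ends in a voiced consonant (*kieb*, *wol*); -bes when the stem ends in a vowel (*jole*, *tuni*, *neku*).
The final sound of *ikub* is /b/, which is a voiced consonant, so the suffix is -be, giving *ikubbe*.
The final sound of *jep* is /p/, which is a voiceless consonant, so the suffix is -mo, giving *jepmo*.

ikubbe, jepmo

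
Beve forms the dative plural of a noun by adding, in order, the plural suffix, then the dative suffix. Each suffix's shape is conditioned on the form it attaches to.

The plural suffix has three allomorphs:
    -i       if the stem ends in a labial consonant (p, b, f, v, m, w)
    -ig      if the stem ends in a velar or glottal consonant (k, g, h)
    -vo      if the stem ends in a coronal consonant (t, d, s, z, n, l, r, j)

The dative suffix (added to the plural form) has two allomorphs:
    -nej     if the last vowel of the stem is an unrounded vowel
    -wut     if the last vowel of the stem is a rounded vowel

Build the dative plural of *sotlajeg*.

sotlajegignej

*sotlajeg* — final consonant /g/ (velar/glottal) → -ig → *sotlajegig*.
The plural form *sotlajegig* — last vowel /i/ (an unrounded vowel) → -nej → *sotlajegignej*.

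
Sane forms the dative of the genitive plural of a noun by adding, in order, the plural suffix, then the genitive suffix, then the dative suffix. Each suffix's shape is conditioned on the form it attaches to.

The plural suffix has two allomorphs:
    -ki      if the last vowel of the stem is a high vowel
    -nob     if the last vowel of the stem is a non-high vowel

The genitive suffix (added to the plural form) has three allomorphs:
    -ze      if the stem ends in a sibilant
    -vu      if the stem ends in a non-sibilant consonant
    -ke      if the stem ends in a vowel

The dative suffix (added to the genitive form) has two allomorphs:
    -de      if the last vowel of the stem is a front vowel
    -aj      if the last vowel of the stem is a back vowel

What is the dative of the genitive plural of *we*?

The last vowel of *we* is /e/, which is a non-high vowel, so the plural suffix is -nob, giving *wenob*.
Since the final sound of the plural form *wenob* is /b/ (a non-sibilant consonant), it takes -vu, giving *wenobvu*.
Since the last vowel of the genitive form *wenobvu* is /u/ (a back vowel), it takes -aj, giving *wenobvuaj*.

wenobvuaj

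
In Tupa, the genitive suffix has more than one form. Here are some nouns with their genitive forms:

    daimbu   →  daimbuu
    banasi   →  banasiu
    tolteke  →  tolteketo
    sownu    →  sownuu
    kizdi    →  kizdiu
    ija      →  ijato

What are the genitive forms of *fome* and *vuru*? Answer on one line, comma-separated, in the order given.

The pattern is height harmony: -u when the last vowel of the stem is a high vowel (*daimbu*, *banasi*, *sownu*, *kizdi*); -to when the last vowel of the stem is a non-high vowel (*tolteke*, *ija*).
Since the last vowel of *fome* is /e/ (a non-high vowel), it takes -to, giving *fometo*.
*vuru* — last vowel /u/ (a high vowel) → -u → *vuruu*.

fometo, vuruu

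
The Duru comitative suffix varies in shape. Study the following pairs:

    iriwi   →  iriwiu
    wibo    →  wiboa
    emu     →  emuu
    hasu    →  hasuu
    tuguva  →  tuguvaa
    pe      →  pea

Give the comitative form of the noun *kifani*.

Looking at the last vowel of each stem: -u when the last vowel of the stem is a high vowel (*iriwi*, *emu*, *hasu*); -a when the last vowel of the stem is a non-high vowel (*wibo*, *tuguva*, *pe*).
Since the last vowel of *kifani* is /i/ (a high vowel), it takes -u, giving *kifaniu*.

kifaniu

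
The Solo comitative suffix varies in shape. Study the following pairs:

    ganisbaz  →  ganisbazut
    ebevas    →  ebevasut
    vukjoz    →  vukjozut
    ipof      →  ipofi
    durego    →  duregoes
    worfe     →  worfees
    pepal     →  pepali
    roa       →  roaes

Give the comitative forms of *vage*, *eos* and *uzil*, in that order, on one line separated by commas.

The pattern is sibilance of the final sound: -ut when the stem ends in a sibilant (*ganisbaz*, *ebevas*, *vukjoz*); -i when the stem ends in a non-sibilant consonant (*ipof*, *pepal*); -es when the stem ends in a vowel (*durego*, *worfe*, *roa*).
Since the final sound of *vage* is /e/ (a vowel), it takes -es, giving *vagees*.
Since the final sound of *eos* is /s/ (a sibilant), it takes -ut, giving *eosut*.
Since the final sound of *uzil* is /l/ (a non-sibilant consonant), it takes -i, giving *uzili*.

vagees, eosut, uzili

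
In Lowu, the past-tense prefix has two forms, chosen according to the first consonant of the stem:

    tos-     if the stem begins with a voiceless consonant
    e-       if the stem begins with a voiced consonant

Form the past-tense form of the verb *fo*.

*fo*: first consonant = /f/, voiceless → tos- → *tosfo*.

tosfo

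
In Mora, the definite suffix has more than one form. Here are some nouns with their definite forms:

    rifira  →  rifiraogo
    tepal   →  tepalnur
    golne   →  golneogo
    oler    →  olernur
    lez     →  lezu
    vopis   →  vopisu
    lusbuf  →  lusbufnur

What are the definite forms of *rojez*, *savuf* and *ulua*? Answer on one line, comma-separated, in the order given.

The suffix is conditioned by the final sound: -u when the stem ends in a sibilant (*lez*, *vopis*); -nur when the stem ends in a non-sibilant consonant (*tepal*, *oler*, *lusbuf*); -ogo when the stem ends in a vowel (*rifira*, *golne*).
Since the final sound of *rojez* is /z/ (a sibilant), it takes -u, giving *rojezu*.
The final sound of *savuf* is /f/, which is a non-sibilant consonant, so the suffix is -nur, giving *savufnur*.
*ulua*: final sound = /a/, a vowel → -ogo → *uluaogo*.

rojezu, savufnur, uluaogo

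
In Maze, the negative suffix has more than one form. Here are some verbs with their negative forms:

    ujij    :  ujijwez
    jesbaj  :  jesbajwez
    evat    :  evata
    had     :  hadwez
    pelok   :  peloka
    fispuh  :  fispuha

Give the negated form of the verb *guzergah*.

The suffix is conditioned by the final consonant: -a when the stem ends in a voiceless consonant (*evat*, *pelok*, *fispuh*); -wez when the stem ends in a voiced consonant (*ujij*, *jesbaj*, *had*).
*guzergah*: final consonant = /h/, voiceless → -a → *guzergaha*.

guzergaha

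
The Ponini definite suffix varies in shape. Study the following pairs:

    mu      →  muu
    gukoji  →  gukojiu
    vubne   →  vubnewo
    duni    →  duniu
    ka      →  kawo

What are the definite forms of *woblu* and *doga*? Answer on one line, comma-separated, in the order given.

The pattern is height harmony: -u when the last vowel of the stem is a high vowel (*mu*, *gukoji*, *duni*); -wo when the last vowel of the stem is a non-high vowel (*vubne*, *ka*).
Since the last vowel of *woblu* is /u/ (a high vowel), it takes -u, giving *wobluu*.
*doga*: last vowel = /a/, a non-high vowel → -wo → *dogawo*.

wobluu, dogawo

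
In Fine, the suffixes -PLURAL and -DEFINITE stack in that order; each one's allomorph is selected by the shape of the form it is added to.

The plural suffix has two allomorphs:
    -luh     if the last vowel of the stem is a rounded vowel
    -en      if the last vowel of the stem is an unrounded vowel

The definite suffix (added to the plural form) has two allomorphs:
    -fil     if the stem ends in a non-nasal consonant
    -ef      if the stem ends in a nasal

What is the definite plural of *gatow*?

gatowluhfil

*gatow*: last vowel = /o/, a rounded vowel → -luh → *gatowluh*.
Since the final consonant of the plural form *gatowluh* is /h/ (non-nasal), it takes -fil, giving *gatowluhfil*.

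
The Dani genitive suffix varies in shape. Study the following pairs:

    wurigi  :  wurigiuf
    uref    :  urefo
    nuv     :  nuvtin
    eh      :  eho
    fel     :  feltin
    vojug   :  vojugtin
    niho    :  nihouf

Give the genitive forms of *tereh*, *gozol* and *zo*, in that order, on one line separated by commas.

tereho, gozoltin, zouf

The suffix is conditioned by the final sound: -o when the stem ends in a voiceless consonant (*uref*, *eh*); -tin when the stem ends in a voiced consonant (*nuv*, *fel*, *vojug*); -uf when the stem ends in a vowel (*wurigi*, *niho*).
The final sound of *tereh* is /h/, which is a voiceless consonant, so the suffix is -o, giving *tereho*.
*gozol*: final sound = /l/, a voiced consonant → -tin → *gozoltin*.
*zo*: final sound = /o/, a vowel → -uf → *zouf*.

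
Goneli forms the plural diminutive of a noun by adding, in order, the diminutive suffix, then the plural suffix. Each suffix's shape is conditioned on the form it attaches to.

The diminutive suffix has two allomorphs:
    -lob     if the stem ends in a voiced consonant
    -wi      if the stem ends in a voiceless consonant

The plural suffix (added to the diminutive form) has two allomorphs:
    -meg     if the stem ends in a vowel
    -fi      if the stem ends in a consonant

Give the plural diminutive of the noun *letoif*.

Since the final consonant of *letoif* is /f/ (voiceless), it takes -wi, giving *letoifwi*.
The final sound of the diminutive form *letoifwi* is /i/, which is a vowel, so the plural suffix is -meg, giving *letoifwimeg*.

letoifwimeg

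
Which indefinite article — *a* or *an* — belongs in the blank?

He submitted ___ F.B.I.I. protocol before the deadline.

The indefinite article is chosen by the initial *sound* of the following word, not its spelling.
The initialism *F.B.I.I.* is read letter by letter; the first letter, F, is pronounced /ɛf/, which begins with a vowel sound.
So the article is *an*: He submitted an F.B.I.I. protocol before the deadline.

an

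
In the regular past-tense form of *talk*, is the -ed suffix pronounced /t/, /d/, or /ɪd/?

The stem *talk* ends in a voiceless consonant other than /t/.
The -ed suffix is realized as /ɪd/ after /t, d/; as /t/ after other voiceless consonants; and as /d/ after other voiced sounds.
So -ed on *talk* is pronounced /t/.

/t/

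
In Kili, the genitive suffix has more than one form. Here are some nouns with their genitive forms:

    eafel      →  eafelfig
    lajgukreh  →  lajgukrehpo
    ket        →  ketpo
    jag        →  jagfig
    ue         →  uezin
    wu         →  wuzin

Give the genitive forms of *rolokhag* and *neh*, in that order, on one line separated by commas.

rolokhagfig, nehpo

Looking at the final sound of each stem: -po when the stem ends in a voiceless consonant (*lajgukreh*, *ket*); -fig when the stem ends in a voiced consonant (*eafel*, *jag*); -zin when the stem ends in a vowel (*ue*, *wu*).
The final sound of *rolokhag* is /g/, which is a voiced consonant, so the suffix is -fig, giving *rolokhagfig*.
*neh*: final sound = /h/, a voiceless consonant → -po → *nehpo*.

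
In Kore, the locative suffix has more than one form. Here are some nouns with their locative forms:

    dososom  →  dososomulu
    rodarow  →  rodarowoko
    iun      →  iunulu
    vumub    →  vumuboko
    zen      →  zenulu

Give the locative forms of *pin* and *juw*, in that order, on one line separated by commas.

The alternation tracks the final consonant of the stem — -ulu when the stem ends in a nasal (*dososom*, *iun*, *zen*); -oko when the stem ends in a non-nasal consonant (*rodarow*, *vumub*).
*pin*: final consonant = /n/, a nasal → -ulu → *pinulu*.
Since the final consonant of *juw* is /w/ (non-nasal), it takes -oko, giving *juwoko*.

pinulu, juwoko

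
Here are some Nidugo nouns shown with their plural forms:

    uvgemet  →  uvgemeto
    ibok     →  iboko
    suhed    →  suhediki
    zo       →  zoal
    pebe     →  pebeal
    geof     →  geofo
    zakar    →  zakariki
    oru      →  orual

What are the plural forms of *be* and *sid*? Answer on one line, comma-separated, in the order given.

beal, sidiki

The alternation tracks the final sound of the stem — -o when the stem ends in a voiceless consonant (*uvgemet*, *ibok*, *geof*); -iki when the stem ends in a voiced consonant (*suhed*, *zakar*); -al when the stem ends in a vowel (*zo*, *pebe*, *oru*).
*be*: final sound = /e/, a vowel → -al → *beal*.
*sid* — final sound /d/ (a voiced consonant) → -iki → *sidiki*.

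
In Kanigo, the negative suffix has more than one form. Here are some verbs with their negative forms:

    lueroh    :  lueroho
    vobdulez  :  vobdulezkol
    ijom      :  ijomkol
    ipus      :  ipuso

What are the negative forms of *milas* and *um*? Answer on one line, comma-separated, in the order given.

milaso, umkol

The suffix is conditioned by the final consonant: -o when the stem ends in a voiceless consonant (*lueroh*, *ipus*); -kol when the stem ends in a voiced consonant (*vobdulez*, *ijom*).
Since the final consonant of *milas* is /s/ (voiceless), it takes -o, giving *milaso*.
Since the final consonant of *um* is /m/ (voiced), it takes -kol, giving *umkol*.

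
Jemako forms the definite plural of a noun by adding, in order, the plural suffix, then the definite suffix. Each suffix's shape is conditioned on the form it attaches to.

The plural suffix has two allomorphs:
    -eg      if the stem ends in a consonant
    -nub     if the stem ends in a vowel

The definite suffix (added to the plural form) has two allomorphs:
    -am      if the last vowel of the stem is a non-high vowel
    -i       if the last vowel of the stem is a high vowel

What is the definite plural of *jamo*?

*jamo* — final sound /o/ (a vowel) → -nub → *jamonub*.
The last vowel of the plural form *jamonub* is /u/, which is a high vowel, so the definite suffix is -i, giving *jamonubi*.

jamonubi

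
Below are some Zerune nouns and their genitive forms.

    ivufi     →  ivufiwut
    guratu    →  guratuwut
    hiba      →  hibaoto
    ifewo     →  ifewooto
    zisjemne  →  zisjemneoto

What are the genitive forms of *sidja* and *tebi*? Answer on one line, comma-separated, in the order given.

The suffix is conditioned by the last vowel: -wut when the last vowel of the stem is a high vowel (*ivufi*, *guratu*); -oto when the last vowel of the stem is a non-high vowel (*hiba*, *ifewo*, *zisjemne*).
*sidja*: last vowel = /a/, a non-high vowel → -oto → *sidjaoto*.
Since the last vowel of *tebi* is /i/ (a high vowel), it takes -wut, giving *tebiwut*.

sidjaoto, tebiwut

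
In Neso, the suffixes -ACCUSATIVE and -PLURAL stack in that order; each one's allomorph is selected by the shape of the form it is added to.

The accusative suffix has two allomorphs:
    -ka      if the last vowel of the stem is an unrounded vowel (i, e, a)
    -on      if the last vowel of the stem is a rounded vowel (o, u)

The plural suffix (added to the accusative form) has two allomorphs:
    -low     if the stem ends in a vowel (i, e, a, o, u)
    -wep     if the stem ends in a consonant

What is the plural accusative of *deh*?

The last vowel of *deh* is /e/, which is an unrounded vowel, so the accusative suffix is -ka, giving *dehka*.
Since the final sound of the accusative form *dehka* is /a/ (a vowel), it takes -low, giving *dehkalow*.

dehkalow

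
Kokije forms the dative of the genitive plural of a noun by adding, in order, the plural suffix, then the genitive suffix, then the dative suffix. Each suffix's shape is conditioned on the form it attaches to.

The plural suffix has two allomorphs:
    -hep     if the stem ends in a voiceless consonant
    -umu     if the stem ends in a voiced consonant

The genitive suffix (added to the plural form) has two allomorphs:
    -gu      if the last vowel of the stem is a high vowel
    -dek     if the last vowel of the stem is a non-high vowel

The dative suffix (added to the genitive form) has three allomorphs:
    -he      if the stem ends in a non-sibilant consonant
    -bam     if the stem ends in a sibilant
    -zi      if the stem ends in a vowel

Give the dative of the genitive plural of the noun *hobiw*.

*hobiw*: final consonant = /w/, voiced → -umu → *hobiwumu*.
The plural form *hobiwumu*: last vowel = /u/, a high vowel → -gu → *hobiwumugu*.
Since the final sound of the genitive form *hobiwumugu* is /u/ (a vowel), it takes -zi, giving *hobiwumuguzi*.

hobiwumuguzi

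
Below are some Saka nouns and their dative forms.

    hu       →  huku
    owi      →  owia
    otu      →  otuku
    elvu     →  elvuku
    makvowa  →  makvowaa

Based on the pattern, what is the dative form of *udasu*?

The alternation tracks the last vowel of the stem — -ku when the last vowel of the stem is a rounded vowel (*hu*, *otu*, *elvu*); -a when the last vowel of the stem is an unrounded vowel (*owi*, *makvowa*).
*udasu*: last vowel = /u/, a rounded vowel → -ku → *udasuku*.

udasuku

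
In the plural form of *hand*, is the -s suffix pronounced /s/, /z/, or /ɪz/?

The stem *hand* ends in a voiced non-sibilant sound.
The plural suffix surfaces as /ɪz/ after sibilants, /s/ after other voiceless consonants, and /z/ after other voiced sounds.
So the plural -s on *hand* is pronounced /z/.

/z/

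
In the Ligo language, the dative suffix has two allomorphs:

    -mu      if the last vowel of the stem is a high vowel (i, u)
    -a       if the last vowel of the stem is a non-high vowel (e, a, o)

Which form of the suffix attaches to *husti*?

*husti* — last vowel /i/ (a high vowel) → -mu.

-mu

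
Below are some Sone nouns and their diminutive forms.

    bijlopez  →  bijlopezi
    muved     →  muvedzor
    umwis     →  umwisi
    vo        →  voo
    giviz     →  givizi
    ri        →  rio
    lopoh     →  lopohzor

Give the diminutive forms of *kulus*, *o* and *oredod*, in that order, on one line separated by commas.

kulusi, oo, oredodzor

The pattern is sibilance of the final sound: -i when the stem ends in a sibilant (*bijlopez*, *umwis*, *giviz*); -zor when the stem ends in a non-sibilant consonant (*muved*, *lopoh*); -o when the stem ends in a vowel (*vo*, *ri*).
Since the final sound of *kulus* is /s/ (a sibilant), it takes -i, giving *kulusi*.
The final sound of *o* is /o/, which is a vowel, so the suffix is -o, giving *oo*.
*oredod*: final sound = /d/, a non-sibilant consonant → -zor → *oredodzor*.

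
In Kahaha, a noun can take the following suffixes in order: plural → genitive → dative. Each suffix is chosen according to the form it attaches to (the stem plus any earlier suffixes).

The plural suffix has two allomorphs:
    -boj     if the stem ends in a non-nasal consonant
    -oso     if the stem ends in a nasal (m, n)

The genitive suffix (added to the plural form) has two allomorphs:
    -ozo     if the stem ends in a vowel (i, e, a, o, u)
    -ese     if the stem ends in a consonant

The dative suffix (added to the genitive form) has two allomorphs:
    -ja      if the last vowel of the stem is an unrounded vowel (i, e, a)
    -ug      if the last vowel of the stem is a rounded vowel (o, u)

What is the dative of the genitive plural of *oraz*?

*oraz* — final consonant /z/ (non-nasal) → -boj → *orazboj*.
The plural form *orazboj*: final sound = /j/, a consonant → -ese → *orazbojese*.
The genitive form *orazbojese*: last vowel = /e/, an unrounded vowel → -ja → *orazbojeseja*.

orazbojeseja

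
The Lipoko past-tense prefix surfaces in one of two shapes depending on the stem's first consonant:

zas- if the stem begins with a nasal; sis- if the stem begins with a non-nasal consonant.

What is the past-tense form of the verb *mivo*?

zasmivo

The first consonant of *mivo* is /m/, which is a nasal, so the prefix is zas-, giving *zasmivo*.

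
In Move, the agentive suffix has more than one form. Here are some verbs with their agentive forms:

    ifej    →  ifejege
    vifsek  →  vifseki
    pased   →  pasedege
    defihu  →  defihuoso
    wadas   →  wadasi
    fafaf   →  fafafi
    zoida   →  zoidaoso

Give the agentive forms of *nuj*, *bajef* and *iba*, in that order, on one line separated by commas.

The alternation tracks the final sound of the stem — -i when the stem ends in a voiceless consonant (*vifsek*, *wadas*, *fafaf*); -ege when the stem ends in a voiced consonant (*ifej*, *pased*); -oso when the stem ends in a vowel (*defihu*, *zoida*).
Since the final sound of *nuj* is /j/ (a voiced consonant), it takes -ege, giving *nujege*.
*bajef*: final sound = /f/, a voiceless consonant → -i → *bajefi*.
*iba* — final sound /a/ (a vowel) → -oso → *ibaoso*.

nujege, bajefi, ibaoso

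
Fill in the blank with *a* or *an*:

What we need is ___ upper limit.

an

The indefinite article is chosen by the initial *sound* of the following word, not its spelling.
*upper* begins with the sound /ʌ/ (u pronounced /ʌ/) — a vowel sound.
So the article is *an*: What we need is an upper limit.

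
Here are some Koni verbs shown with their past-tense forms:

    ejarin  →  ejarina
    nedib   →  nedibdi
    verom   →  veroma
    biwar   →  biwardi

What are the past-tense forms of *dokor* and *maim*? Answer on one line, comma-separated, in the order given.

dokordi, maima

The pattern is nasality of the final consonant: -a when the stem ends in a nasal (*ejarin*, *verom*); -di when the stem ends in a non-nasal consonant (*nedib*, *biwar*).
*dokor*: final consonant = /r/, non-nasal → -di → *dokordi*.
*maim* — final consonant /m/ (a nasal) → -a → *maima*.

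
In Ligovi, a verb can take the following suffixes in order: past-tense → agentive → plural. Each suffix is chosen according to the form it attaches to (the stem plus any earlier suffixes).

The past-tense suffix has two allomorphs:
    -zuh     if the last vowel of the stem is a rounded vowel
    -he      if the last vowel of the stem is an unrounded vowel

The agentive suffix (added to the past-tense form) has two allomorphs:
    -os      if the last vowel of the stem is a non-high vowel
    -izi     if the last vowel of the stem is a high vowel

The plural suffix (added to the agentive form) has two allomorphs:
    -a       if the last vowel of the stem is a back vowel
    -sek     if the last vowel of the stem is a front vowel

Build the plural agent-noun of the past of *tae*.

Since the last vowel of *tae* is /e/ (an unrounded vowel), it takes -he, giving *taehe*.
Since the last vowel of the past-tense form *taehe* is /e/ (a non-high vowel), it takes -os, giving *taeheos*.
Since the last vowel of the agentive form *taeheos* is /o/ (a back vowel), it takes -a, giving *taeheosa*.

taeheosa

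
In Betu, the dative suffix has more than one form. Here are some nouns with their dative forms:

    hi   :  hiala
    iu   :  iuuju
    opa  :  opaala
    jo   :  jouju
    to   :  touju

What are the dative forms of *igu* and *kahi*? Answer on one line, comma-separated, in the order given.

iguuju, kahiala

The alternation tracks the last vowel of the stem — -uju when the last vowel of the stem is a rounded vowel (*iu*, *jo*, *to*); -ala when the last vowel of the stem is an unrounded vowel (*hi*, *opa*).
*igu* — last vowel /u/ (a rounded vowel) → -uju → *iguuju*.
Since the last vowel of *kahi* is /i/ (an unrounded vowel), it takes -ala, giving *kahiala*.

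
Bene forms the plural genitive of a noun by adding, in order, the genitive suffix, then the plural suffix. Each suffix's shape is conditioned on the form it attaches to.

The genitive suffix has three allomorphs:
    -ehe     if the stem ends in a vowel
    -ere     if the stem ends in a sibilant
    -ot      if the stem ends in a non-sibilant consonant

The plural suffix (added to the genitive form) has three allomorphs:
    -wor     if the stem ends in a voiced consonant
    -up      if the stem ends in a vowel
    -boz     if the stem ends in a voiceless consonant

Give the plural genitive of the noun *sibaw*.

*sibaw* — final sound /w/ (a non-sibilant consonant) → -ot → *sibawot*.
The genitive form *sibawot*: final sound = /t/, a voiceless consonant → -boz → *sibawotboz*.

sibawotboz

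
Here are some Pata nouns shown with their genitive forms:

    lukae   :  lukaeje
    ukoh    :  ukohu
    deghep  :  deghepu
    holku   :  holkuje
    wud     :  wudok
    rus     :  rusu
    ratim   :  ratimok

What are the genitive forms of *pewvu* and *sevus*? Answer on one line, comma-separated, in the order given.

pewvuje, sevusu

The pattern is voicing of the final sound: -u when the stem ends in a voiceless consonant (*ukoh*, *deghep*, *rus*); -ok when the stem ends in a voiced consonant (*wud*, *ratim*); -je when the stem ends in a vowel (*lukae*, *holku*).
*pewvu* — final sound /u/ (a vowel) → -je → *pewvuje*.
*sevus*: final sound = /s/, a voiceless consonant → -u → *sevusu*.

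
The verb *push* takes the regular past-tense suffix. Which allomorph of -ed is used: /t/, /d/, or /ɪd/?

/t/

The stem *push* ends in a voiceless consonant other than /t/.
The -ed suffix is realized as /ɪd/ after /t, d/; as /t/ after other voiceless consonants; and as /d/ after other voiced sounds.
So -ed on *push* is pronounced /t/.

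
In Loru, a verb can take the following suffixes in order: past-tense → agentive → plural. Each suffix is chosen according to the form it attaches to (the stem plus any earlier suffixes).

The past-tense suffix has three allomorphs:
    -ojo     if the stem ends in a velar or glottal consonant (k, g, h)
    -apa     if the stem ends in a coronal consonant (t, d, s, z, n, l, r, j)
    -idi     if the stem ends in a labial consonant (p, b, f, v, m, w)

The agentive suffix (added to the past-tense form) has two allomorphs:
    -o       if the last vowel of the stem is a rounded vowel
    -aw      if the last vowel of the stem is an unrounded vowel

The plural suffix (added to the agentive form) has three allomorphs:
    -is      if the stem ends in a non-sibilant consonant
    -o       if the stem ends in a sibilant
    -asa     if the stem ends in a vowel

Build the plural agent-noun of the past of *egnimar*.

*egnimar*: final consonant = /r/, coronal → -apa → *egnimarapa*.
The last vowel of the past-tense form *egnimarapa* is /a/, which is an unrounded vowel, so the agentive suffix is -aw, giving *egnimarapaaw*.
Since the final sound of the agentive form *egnimarapaaw* is /w/ (a non-sibilant consonant), it takes -is, giving *egnimarapaawis*.

egnimarapaawis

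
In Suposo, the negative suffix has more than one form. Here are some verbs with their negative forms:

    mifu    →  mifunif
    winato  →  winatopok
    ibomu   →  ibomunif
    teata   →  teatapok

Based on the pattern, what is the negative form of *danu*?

danunif

Looking at the last vowel of each stem: -nif when the last vowel of the stem is a high vowel (*mifu*, *ibomu*); -pok when the last vowel of the stem is a non-high vowel (*winato*, *teata*).
Since the last vowel of *danu* is /u/ (a high vowel), it takes -nif, giving *danunif*.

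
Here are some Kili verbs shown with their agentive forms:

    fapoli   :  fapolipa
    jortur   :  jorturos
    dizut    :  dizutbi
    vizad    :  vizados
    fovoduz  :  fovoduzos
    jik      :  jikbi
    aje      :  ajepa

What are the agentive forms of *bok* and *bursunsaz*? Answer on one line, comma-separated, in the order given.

The alternation tracks the final sound of the stem — -bi when the stem ends in a voiceless consonant (*dizut*, *jik*); -os when the stem ends in a voiced consonant (*jortur*, *vizad*, *fovoduz*); -pa when the stem ends in a vowel (*fapoli*, *aje*).
Since the final sound of *bok* is /k/ (a voiceless consonant), it takes -bi, giving *bokbi*.
*bursunsaz* — final sound /z/ (a voiced consonant) → -os → *bursunsazos*.

bokbi, bursunsazos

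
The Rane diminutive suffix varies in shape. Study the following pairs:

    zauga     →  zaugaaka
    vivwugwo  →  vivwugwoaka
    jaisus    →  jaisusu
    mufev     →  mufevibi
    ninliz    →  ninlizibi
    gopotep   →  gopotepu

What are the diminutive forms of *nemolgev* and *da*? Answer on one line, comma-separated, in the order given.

Looking at the final sound of each stem: -u when the stem ends in a voiceless consonant (*jaisus*, *gopotep*); -ibi when the stem ends in a voiced consonant (*mufev*, *ninliz*); -aka when the stem ends in a vowel (*zauga*, *vivwugwo*).
*nemolgev*: final sound = /v/, a voiced consonant → -ibi → *nemolgevibi*.
*da*: final sound = /a/, a vowel → -aka → *daaka*.

nemolgevibi, daaka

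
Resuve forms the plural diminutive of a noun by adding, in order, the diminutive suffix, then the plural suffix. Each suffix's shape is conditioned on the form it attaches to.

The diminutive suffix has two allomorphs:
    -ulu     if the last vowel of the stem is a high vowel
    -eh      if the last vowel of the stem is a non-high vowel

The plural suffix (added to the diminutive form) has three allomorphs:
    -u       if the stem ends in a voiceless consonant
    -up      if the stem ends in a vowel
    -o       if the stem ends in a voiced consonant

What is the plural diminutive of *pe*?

*pe* — last vowel /e/ (a non-high vowel) → -eh → *peeh*.
Since the final sound of the diminutive form *peeh* is /h/ (a voiceless consonant), it takes -u, giving *peehu*.

peehu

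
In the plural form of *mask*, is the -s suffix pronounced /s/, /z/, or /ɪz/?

The stem *mask* ends in a voiceless non-sibilant consonant.
The plural suffix surfaces as /ɪz/ after sibilants, /s/ after other voiceless consonants, and /z/ after other voiced sounds.
So the plural -s on *mask* is pronounced /s/.

/s/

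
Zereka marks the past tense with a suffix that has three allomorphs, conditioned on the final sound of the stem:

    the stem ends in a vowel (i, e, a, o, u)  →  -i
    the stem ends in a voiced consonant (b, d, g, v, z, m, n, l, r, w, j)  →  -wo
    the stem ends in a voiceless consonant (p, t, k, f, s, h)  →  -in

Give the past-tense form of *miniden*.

*miniden*: final sound = /n/, a voiced consonant → -wo → *minidenwo*.

minidenwo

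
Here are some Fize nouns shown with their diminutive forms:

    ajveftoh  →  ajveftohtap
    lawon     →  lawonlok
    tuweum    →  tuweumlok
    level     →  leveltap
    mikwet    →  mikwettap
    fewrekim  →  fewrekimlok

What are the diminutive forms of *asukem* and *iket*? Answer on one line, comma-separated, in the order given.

The pattern is nasality of the final consonant: -lok when the stem ends in a nasal (*lawon*, *tuweum*, *fewrekim*); -tap when the stem ends in a non-nasal consonant (*ajveftoh*, *level*, *mikwet*).
Since the final consonant of *asukem* is /m/ (a nasal), it takes -lok, giving *asukemlok*.
*iket* — final consonant /t/ (non-nasal) → -tap → *ikettap*.

asukemlok, ikettap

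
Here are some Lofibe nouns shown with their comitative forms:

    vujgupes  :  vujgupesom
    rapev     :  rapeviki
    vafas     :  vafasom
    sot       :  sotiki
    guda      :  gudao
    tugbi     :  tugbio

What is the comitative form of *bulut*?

Looking at the final sound of each stem: -om when the stem ends in a sibilant (*vujgupes*, *vafas*); -iki when the stem ends in a non-sibilant consonant (*rapev*, *sot*); -o when the stem ends in a vowel (*guda*, *tugbi*).
The final sound of *bulut* is /t/, which is a non-sibilant consonant, so the suffix is -iki, giving *bulutiki*.

bulutiki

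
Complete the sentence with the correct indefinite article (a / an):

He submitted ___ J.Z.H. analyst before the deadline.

a

The indefinite article is chosen by the initial *sound* of the following word, not its spelling.
The initialism *J.Z.H.* is read letter by letter; the first letter, J, is pronounced /dʒeɪ/, which begins with a consonant sound.
So the article is *a*: He submitted a J.Z.H. analyst before the deadline.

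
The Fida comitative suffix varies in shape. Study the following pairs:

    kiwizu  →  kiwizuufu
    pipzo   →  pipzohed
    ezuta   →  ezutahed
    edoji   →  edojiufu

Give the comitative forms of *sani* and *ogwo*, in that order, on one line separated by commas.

The suffix is conditioned by the last vowel: -ufu when the last vowel of the stem is a high vowel (*kiwizu*, *edoji*); -hed when the last vowel of the stem is a non-high vowel (*pipzo*, *ezuta*).
Since the last vowel of *sani* is /i/ (a high vowel), it takes -ufu, giving *saniufu*.
The last vowel of *ogwo* is /o/, which is a non-high vowel, so the suffix is -hed, giving *ogwohed*.

saniufu, ogwohed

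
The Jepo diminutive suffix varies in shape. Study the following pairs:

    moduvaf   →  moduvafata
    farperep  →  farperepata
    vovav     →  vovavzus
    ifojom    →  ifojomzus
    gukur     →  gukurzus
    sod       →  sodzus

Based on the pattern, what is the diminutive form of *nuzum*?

Looking at the final consonant of each stem: -ata when the stem ends in a voiceless consonant (*moduvaf*, *farperep*); -zus when the stem ends in a voiced consonant (*vovav*, *ifojom*, *gukur*, *sod*).
*nuzum* — final consonant /m/ (voiced) → -zus → *nuzumzus*.

nuzumzus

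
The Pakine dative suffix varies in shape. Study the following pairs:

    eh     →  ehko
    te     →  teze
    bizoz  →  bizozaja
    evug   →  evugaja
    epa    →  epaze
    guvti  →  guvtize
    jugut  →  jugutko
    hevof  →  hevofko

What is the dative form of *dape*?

The alternation tracks the final sound of the stem — -ko when the stem ends in a voiceless consonant (*eh*, *jugut*, *hevof*); -aja when the stem ends in a voiced consonant (*bizoz*, *evug*); -ze when the stem ends in a vowel (*te*, *epa*, *guvti*).
Since the final sound of *dape* is /e/ (a vowel), it takes -ze, giving *dapeze*.

dapeze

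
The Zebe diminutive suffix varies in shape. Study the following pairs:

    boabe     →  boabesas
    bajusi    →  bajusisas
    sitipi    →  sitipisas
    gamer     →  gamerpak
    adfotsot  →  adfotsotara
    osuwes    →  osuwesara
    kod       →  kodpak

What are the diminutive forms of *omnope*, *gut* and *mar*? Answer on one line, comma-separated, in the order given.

Looking at the final sound of each stem: -ara when the stem ends in a voiceless consonant (*adfotsot*, *osuwes*); -pak when the stem ends in a voiced consonant (*gamer*, *kod*); -sas when the stem ends in a vowel (*boabe*, *bajusi*, *sitipi*).
The final sound of *omnope* is /e/, which is a vowel, so the suffix is -sas, giving *omnopesas*.
Since the final sound of *gut* is /t/ (a voiceless consonant), it takes -ara, giving *gutara*.
*mar*: final sound = /r/, a voiced consonant → -pak → *marpak*.

omnopesas, gutara, marpak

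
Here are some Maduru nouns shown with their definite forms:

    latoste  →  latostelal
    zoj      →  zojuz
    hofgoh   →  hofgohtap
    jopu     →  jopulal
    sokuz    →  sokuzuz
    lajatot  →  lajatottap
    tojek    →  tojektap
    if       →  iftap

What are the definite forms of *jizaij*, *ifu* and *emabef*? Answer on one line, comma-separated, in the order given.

The suffix is conditioned by the final sound: -tap when the stem ends in a voiceless consonant (*hofgoh*, *lajatot*, *tojek*, *if*); -uz when the stem ends in a voiced consonant (*zoj*, *sokuz*); -lal when the stem ends in a vowel (*latoste*, *jopu*).
Since the final sound of *jizaij* is /j/ (a voiced consonant), it takes -uz, giving *jizaijuz*.
Since the final sound of *ifu* is /u/ (a vowel), it takes -lal, giving *ifulal*.
*emabef* — final sound /f/ (a voiceless consonant) → -tap → *emabeftap*.

jizaijuz, ifulal, emabeftap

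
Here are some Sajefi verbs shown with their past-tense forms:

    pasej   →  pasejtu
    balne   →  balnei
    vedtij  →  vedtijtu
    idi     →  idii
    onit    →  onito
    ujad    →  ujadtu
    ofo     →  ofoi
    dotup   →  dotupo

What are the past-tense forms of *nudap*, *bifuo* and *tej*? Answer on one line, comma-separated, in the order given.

Looking at the final sound of each stem: -o when the stem ends in a voiceless consonant (*onit*, *dotup*); -tu when the stem ends in a voiced consonant (*pasej*, *vedtij*, *ujad*); -i when the stem ends in a vowel (*balne*, *idi*, *ofo*).
*nudap*: final sound = /p/, a voiceless consonant → -o → *nudapo*.
*bifuo*: final sound = /o/, a vowel → -i → *bifuoi*.
Since the final sound of *tej* is /j/ (a voiced consonant), it takes -tu, giving *tejtu*.

nudapo, bifuoi, tejtu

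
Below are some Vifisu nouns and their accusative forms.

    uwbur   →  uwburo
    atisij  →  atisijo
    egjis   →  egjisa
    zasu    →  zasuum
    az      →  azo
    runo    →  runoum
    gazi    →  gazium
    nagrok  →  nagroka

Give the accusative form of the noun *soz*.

sozo

The suffix is conditioned by the final sound: -a when the stem ends in a voiceless consonant (*egjis*, *nagrok*); -o when the stem ends in a voiced consonant (*uwbur*, *atisij*, *az*); -um when the stem ends in a vowel (*zasu*, *runo*, *gazi*).
*soz*: final sound = /z/, a voiced consonant → -o → *sozo*.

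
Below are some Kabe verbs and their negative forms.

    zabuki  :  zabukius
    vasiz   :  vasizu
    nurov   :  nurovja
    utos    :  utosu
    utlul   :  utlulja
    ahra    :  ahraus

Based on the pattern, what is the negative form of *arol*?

arolja

The pattern is sibilance of the final sound: -u when the stem ends in a sibilant (*vasiz*, *utos*); -ja when the stem ends in a non-sibilant consonant (*nurov*, *utlul*); -us when the stem ends in a vowel (*zabuki*, *ahra*).
The final sound of *arol* is /l/, which is a non-sibilant consonant, so the suffix is -ja, giving *arolja*.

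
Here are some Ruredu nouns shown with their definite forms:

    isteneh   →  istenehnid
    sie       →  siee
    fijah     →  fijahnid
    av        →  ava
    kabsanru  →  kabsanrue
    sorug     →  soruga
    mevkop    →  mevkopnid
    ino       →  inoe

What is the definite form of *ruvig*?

ruviga

The suffix is conditioned by the final sound: -nid when the stem ends in a voiceless consonant (*isteneh*, *fijah*, *mevkop*); -a when the stem ends in a voiced consonant (*av*, *sorug*); -e when the stem ends in a vowel (*sie*, *kabsanru*, *ino*).
The final sound of *ruvig* is /g/, which is a voiced consonant, so the suffix is -a, giving *ruviga*.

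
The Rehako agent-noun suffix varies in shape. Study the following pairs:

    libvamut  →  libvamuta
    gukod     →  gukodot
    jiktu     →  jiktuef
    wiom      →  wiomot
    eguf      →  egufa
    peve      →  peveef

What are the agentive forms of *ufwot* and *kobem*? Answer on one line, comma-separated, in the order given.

The alternation tracks the final sound of the stem — -a when the stem ends in a voiceless consonant (*libvamut*, *eguf*); -ot when the stem ends in a voiced consonant (*gukod*, *wiom*); -ef when the stem ends in a vowel (*jiktu*, *peve*).
Since the final sound of *ufwot* is /t/ (a voiceless consonant), it takes -a, giving *ufwota*.
*kobem* — final sound /m/ (a voiced consonant) → -ot → *kobemot*.

ufwota, kobemot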